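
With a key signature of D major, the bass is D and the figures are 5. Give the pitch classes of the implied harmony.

The written figures 5 are shorthand for 5/3: the 3 is implied.
A third above D in this key is F#.
A fifth above D in this key is A.
Together with the bass D, this spells D major in root position.

D, F#, A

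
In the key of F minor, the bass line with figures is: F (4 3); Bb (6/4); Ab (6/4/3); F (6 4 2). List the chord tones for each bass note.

F (6/4/3): F, Ab, Bb, Db.
Bb (6/4): Bb, Eb, G.
Ab (6/4/3): Ab, C, Db, F.
F (6/4/2): F, G, Bb, Db.

F, Ab, Bb, Db | Bb, Eb, G | Ab, C, Db, F | F, G, Bb, Db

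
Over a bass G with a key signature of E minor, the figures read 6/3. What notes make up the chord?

A third above G in this key is B.
A sixth above G in this key is E.
Together with the bass G, this spells E minor in first inversion.

G, B, E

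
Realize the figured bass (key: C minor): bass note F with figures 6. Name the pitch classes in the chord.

The written figures 6 are shorthand for 6/3: the 3 is implied.
A third above F in this key is Ab.
A sixth above F in this key is D.
Together with the bass F, this spells D diminished in first inversion.

F, Ab, D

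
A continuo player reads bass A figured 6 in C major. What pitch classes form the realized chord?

The written figures 6 are shorthand for 6/3: the 3 is implied.
A third above A in this key is C.
A sixth above A in this key is F.
Together with the bass A, this spells F major in first inversion.

A, C, F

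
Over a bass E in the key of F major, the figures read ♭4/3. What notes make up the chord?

E, G, Ab, C

The written figures ♭4/3 are shorthand for 6/4/3: the 6 is implied.
A third above E in this key is G.
A fourth above E in this key is A, lowered to Ab by the flat.
A sixth above E in this key is C.
Together with the bass E, this spells Ab augmented major seventh in second inversion.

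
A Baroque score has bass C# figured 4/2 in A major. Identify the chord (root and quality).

The figures 4/2 indicate a seventh chord in third inversion.
In third inversion the root lies a second above the bass: a second above C# in A major is D.
The chord tones are C#, D, F#, A, giving D major seventh.

D major seventh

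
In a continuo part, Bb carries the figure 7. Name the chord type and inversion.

7 is shorthand for 7/5/3.
Intervals of 7/5/3 above the bass form a seventh chord; the bass is the root, so this is root position.

seventh chord, root position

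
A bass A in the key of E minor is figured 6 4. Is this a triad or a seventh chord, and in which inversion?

Intervals of 6/4 above the bass form a triad; the bass is the fifth, so this is second inversion.

triad, second inversion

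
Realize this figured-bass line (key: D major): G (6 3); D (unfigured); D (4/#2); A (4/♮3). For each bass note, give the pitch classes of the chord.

G, B, E | D, F#, A | D, E#, G, B | A, C, D, F#

G (6/3): G, B, E.
D (5/3): D, F#, A.
D (6/4/#2): D, E#, G, B.
A (6/4/♮3): A, C, D, F#.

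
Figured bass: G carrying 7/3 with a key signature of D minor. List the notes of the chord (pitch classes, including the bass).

The written figures 7/3 are shorthand for 7/5/3: the 5 is implied.
A third above G in this key is Bb.
A fifth above G in this key is D.
A seventh above G in this key is F.
Together with the bass G, this spells G minor seventh in root position.

G, Bb, D, F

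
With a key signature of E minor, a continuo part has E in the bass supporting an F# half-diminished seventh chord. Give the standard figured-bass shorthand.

4/2

E is the seventh of F# half-diminished seventh, so the chord is in third inversion.
A seventh chord in third inversion is figured 6/4/2, conventionally abbreviated 4/2.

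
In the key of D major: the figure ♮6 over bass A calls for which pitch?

F

Counting 5 letter steps above A lands on F; in D major, that letter is F#.
The ♮6 figure makes it natural, giving F.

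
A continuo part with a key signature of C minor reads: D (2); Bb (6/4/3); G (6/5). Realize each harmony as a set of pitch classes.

D (6/4/2): D, Eb, G, Bb.
Bb (6/4/3): Bb, D, Eb, G.
G (6/5/3): G, Bb, D, Eb.

D, Eb, G, Bb | Bb, D, Eb, G | G, Bb, D, Eb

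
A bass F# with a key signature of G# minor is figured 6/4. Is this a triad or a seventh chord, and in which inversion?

Intervals of 6/4 above the bass form a triad; the bass is the fifth, so this is second inversion.

triad, second inversion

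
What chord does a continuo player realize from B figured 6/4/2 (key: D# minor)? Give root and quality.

The figures 6/4/2 indicate a seventh chord in third inversion.
In third inversion the root lies a second above the bass: a second above B in D# minor is C#.
The chord tones are B, C#, E#, G#, giving C# dominant seventh.

C# dominant seventh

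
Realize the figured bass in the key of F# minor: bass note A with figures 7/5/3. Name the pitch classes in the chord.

A, C#, E, G#

A third above A in this key is C#.
A fifth above A in this key is E.
A seventh above A in this key is G#.
Together with the bass A, this spells A major seventh in root position.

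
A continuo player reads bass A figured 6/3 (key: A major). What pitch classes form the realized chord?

A, C#, F#

A third above A in this key is C#.
A sixth above A in this key is F#.
Together with the bass A, this spells F# minor in first inversion.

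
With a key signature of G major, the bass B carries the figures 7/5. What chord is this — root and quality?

The figures 7/5 indicate a seventh chord in root position.
In root position the bass is the root, so the root is B.
The chord tones are B, D, F#, A, giving B minor seventh.

B minor seventh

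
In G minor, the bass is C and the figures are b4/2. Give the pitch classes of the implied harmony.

The written figures b4/2 are shorthand for 6/4/2: the 6 is implied.
A second above C in this key is D.
A fourth above C in this key is F, lowered to Fb by the flat.
A sixth above C in this key is A.

C, D, Fb, A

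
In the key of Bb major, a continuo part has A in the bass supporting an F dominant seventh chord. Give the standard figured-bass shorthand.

A is the third of F dominant seventh, so the chord is in first inversion.
A seventh chord in first inversion is figured 6/5/3, conventionally abbreviated 6/5.

6/5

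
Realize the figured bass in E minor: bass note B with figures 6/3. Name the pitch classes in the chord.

B, D, G

A third above B in this key is D.
A sixth above B in this key is G.
Together with the bass B, this spells G major in first inversion.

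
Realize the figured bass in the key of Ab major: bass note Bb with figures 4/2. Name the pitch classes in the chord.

The written figures 4/2 are shorthand for 6/4/2: the 6 is implied.
A second above Bb in this key is C.
A fourth above Bb in this key is Eb.
A sixth above Bb in this key is G.
Together with the bass Bb, this spells C minor seventh in third inversion.

Bb, C, Eb, G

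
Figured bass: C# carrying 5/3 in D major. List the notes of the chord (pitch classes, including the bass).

A third above C# in this key is E.
A fifth above C# in this key is G.
Together with the bass C#, this spells C# diminished in root position.

C#, E, G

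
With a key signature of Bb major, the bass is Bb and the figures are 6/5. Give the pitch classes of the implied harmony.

Bb, D, F, G

The written figures 6/5 are shorthand for 6/5/3: the 3 is implied.
A third above Bb in this key is D.
A fifth above Bb in this key is F.
A sixth above Bb in this key is G.
Together with the bass Bb, this spells G minor seventh in first inversion.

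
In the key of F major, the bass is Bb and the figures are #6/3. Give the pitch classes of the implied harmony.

Bb, D, G#

A third above Bb in this key is D.
A sixth above Bb in this key is G, raised to G# by the sharp.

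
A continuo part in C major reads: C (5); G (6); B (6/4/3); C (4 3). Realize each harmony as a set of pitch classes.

C, E, G | G, B, E | B, D, E, G | C, E, F, A

C (5/3): C, E, G.
G (6/3): G, B, E.
B (6/4/3): B, D, E, G.
C (6/4/3): C, E, F, A.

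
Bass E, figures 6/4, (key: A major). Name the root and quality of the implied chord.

A major

The figures 6/4 indicate a triad in second inversion.
In second inversion the root lies a fourth above the bass: a fourth above E in A major is A.
The chord tones are E, A, C#, giving A major.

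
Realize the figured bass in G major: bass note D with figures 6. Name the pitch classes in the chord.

The written figures 6 are shorthand for 6/3: the 3 is implied.
A third above D in this key is F#.
A sixth above D in this key is B.
Together with the bass D, this spells B minor in first inversion.

D, F#, B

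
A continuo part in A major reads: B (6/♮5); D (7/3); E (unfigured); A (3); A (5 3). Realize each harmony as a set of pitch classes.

B (6/♮5/3): B, D, F, G#.
D (7/5/3): D, F#, A, C#.
E (5/3): E, G#, B.
A (5/3): A, C#, E.
A (5/3): A, C#, E.

B, D, F, G# | D, F#, A, C# | E, G#, B | A, C#, E | A, C#, E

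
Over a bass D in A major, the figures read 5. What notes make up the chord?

The written figures 5 are shorthand for 5/3: the 3 is implied.
A third above D in this key is F#.
A fifth above D in this key is A.
Together with the bass D, this spells D major in root position.

D, F#, A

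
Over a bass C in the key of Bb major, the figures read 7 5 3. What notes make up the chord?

A third above C in this key is Eb.
A fifth above C in this key is G.
A seventh above C in this key is Bb.
Together with the bass C, this spells C minor seventh in root position.

C, Eb, G, Bb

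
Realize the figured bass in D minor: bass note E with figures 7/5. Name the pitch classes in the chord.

The written figures 7/5 are shorthand for 7/5/3: the 3 is implied.
A third above E in this key is G.
A fifth above E in this key is Bb.
A seventh above E in this key is D.
Together with the bass E, this spells E half-diminished seventh in root position.

E, G, Bb, D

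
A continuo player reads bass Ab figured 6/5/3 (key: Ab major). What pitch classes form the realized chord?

A third above Ab in this key is C.
A fifth above Ab in this key is Eb.
A sixth above Ab in this key is F.
Together with the bass Ab, this spells F minor seventh in first inversion.

Ab, C, Eb, F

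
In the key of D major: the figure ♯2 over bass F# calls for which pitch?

G#

Counting 1 letter step above F# lands on G; in D major, that letter is G.
The #2 figure raises it a semitone, giving G#.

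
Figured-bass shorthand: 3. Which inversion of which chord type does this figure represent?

3 is shorthand for 5/3.
Intervals of 5/3 above the bass form a triad; the bass is the root, so this is root position.

triad, root position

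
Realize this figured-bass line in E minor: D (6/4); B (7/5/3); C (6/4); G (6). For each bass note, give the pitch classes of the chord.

D, G, B | B, D, F#, A | C, F#, A | G, B, E

D (6/4): D, G, B.
B (7/5/3): B, D, F#, A.
C (6/4): C, F#, A.
G (6/3): G, B, E.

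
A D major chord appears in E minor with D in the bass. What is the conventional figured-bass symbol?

D is the root of D major, so the chord is in root position.
A triad in root position is figured 5/3, conventionally abbreviated (no figures — root-position triad).

no figures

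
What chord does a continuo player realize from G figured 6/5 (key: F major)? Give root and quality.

The figures 6/5 indicate a seventh chord in first inversion.
In first inversion the root lies a sixth above the bass: a sixth above G in F major is E.
The chord tones are G, Bb, D, E, giving E half-diminished seventh.

E half-diminished seventh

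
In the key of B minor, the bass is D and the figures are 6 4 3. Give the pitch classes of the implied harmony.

D, F#, G, B

A third above D in this key is F#.
A fourth above D in this key is G.
A sixth above D in this key is B.
Together with the bass D, this spells G major seventh in second inversion.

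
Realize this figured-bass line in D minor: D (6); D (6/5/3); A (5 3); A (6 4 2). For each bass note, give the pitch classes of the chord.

D (6/3): D, F, Bb.
D (6/5/3): D, F, A, Bb.
A (5/3): A, C, E.
A (6/4/2): A, Bb, D, F.

D, F, Bb | D, F, A, Bb | A, C, E | A, Bb, D, F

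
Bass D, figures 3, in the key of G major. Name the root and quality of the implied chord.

D major

The figures 3 indicate a triad in root position.
In root position the bass is the root, so the root is D.
The chord tones are D, F#, A, giving D major.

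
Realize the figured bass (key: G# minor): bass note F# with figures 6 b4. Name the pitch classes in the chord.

F#, Bb, D#

A fourth above F# in this key is B, lowered to Bb by the flat.
A sixth above F# in this key is D#.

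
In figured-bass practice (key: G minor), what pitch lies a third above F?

A

Counting 2 letter steps above F lands on A; in G minor, that letter is A.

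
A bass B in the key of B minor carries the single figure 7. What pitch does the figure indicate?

Counting 6 letter steps above B lands on A; in B minor, that letter is A.

A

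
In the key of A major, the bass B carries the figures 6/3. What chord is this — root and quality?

The figures 6/3 indicate a triad in first inversion.
In first inversion the root lies a sixth above the bass: a sixth above B in A major is G#.
The chord tones are B, D, G#, giving G# diminished.

G# diminished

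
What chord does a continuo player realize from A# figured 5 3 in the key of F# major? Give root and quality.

A# minor

The figures 5 3 indicate a triad in root position.
In root position the bass is the root, so the root is A#.
The chord tones are A#, C#, E#, giving A# minor.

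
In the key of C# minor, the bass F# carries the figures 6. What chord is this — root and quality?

D# diminished

The figures 6 indicate a triad in first inversion.
In first inversion the root lies a sixth above the bass: a sixth above F# in C# minor is D#.
The chord tones are F#, A, D#, giving D# diminished.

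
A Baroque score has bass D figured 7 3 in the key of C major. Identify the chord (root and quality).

D minor seventh

The figures 7 3 indicate a seventh chord in root position.
In root position the bass is the root, so the root is D.
The chord tones are D, F, A, C, giving D minor seventh.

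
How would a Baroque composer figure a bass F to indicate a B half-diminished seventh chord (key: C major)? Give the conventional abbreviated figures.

4/3

F is the fifth of B half-diminished seventh, so the chord is in second inversion.
A seventh chord in second inversion is figured 6/4/3, conventionally abbreviated 4/3.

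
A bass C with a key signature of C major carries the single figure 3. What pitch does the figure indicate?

E

Counting 2 letter steps above C lands on E; in C major, that letter is E.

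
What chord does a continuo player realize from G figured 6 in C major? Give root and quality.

The figures 6 indicate a triad in first inversion.
In first inversion the root lies a sixth above the bass: a sixth above G in C major is E.
The chord tones are G, B, E, giving E minor.

E minor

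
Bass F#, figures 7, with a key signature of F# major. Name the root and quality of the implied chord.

F# major seventh

The figures 7 indicate a seventh chord in root position.
In root position the bass is the root, so the root is F#.
The chord tones are F#, A#, C#, E#, giving F# major seventh.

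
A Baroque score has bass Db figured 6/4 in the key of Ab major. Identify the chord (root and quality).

The figures 6/4 indicate a triad in second inversion.
In second inversion the root lies a fourth above the bass: a fourth above Db in Ab major is G.
The chord tones are Db, G, Bb, giving G diminished.

G diminished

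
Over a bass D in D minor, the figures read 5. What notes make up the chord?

The written figures 5 are shorthand for 5/3: the 3 is implied.
A third above D in this key is F.
A fifth above D in this key is A.
Together with the bass D, this spells D minor in root position.

D, F, A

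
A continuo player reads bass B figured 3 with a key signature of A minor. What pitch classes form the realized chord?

The written figures 3 are shorthand for 5/3: the 5 is implied.
A third above B in this key is D.
A fifth above B in this key is F.
Together with the bass B, this spells B diminished in root position.

B, D, F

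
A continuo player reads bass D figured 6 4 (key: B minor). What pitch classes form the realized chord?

A fourth above D in this key is G.
A sixth above D in this key is B.
Together with the bass D, this spells G major in second inversion.

D, G, B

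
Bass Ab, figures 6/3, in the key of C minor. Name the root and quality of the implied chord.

F minor

The figures 6/3 indicate a triad in first inversion.
In first inversion the root lies a sixth above the bass: a sixth above Ab in C minor is F.
The chord tones are Ab, C, F, giving F minor.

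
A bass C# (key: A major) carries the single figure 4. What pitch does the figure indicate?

Counting 3 letter steps above C# lands on F; in A major, that letter is F#.

F#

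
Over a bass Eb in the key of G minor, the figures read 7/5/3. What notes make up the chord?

Eb, G, Bb, D

A third above Eb in this key is G.
A fifth above Eb in this key is Bb.
A seventh above Eb in this key is D.
Together with the bass Eb, this spells Eb major seventh in root position.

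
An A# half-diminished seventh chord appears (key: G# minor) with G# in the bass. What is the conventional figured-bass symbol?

G# is the seventh of A# half-diminished seventh, so the chord is in third inversion.
A seventh chord in third inversion is figured 6/4/2, conventionally abbreviated 4/2.

4/2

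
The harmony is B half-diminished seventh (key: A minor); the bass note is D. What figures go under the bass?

6/5

D is the third of B half-diminished seventh, so the chord is in first inversion.
A seventh chord in first inversion is figured 6/5/3, conventionally abbreviated 6/5.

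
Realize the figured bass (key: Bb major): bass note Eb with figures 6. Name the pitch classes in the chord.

The written figures 6 are shorthand for 6/3: the 3 is implied.
A third above Eb in this key is G.
A sixth above Eb in this key is C.
Together with the bass Eb, this spells C minor in first inversion.

Eb, G, C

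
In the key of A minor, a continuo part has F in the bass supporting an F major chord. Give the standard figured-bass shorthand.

no figures

F is the root of F major, so the chord is in root position.
A triad in root position is figured 5/3, conventionally abbreviated (no figures — root-position triad).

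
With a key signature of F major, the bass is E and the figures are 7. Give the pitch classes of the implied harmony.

The written figures 7 are shorthand for 7/5/3: the 5/3 are implied.
A third above E in this key is G.
A fifth above E in this key is Bb.
A seventh above E in this key is D.
Together with the bass E, this spells E half-diminished seventh in root position.

E, G, Bb, D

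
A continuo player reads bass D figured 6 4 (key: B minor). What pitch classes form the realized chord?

A fourth above D in this key is G.
A sixth above D in this key is B.
Together with the bass D, this spells G major in second inversion.

D, G, B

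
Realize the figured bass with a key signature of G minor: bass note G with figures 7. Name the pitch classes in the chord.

G, Bb, D, F

The written figures 7 are shorthand for 7/5/3: the 5/3 are implied.
A third above G in this key is Bb.
A fifth above G in this key is D.
A seventh above G in this key is F.
Together with the bass G, this spells G minor seventh in root position.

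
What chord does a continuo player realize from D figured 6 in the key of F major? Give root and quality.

Bb major

The figures 6 indicate a triad in first inversion.
In first inversion the root lies a sixth above the bass: a sixth above D in F major is Bb.
The chord tones are D, F, Bb, giving Bb major.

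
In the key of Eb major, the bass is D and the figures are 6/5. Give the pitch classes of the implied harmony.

D, F, Ab, Bb

The written figures 6/5 are shorthand for 6/5/3: the 3 is implied.
A third above D in this key is F.
A fifth above D in this key is Ab.
A sixth above D in this key is Bb.
Together with the bass D, this spells Bb dominant seventh in first inversion.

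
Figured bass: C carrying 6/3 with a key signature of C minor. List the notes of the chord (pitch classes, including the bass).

A third above C in this key is Eb.
A sixth above C in this key is Ab.
Together with the bass C, this spells Ab major in first inversion.

C, Eb, Ab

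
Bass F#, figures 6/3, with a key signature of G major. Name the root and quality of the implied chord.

D major

The figures 6/3 indicate a triad in first inversion.
In first inversion the root lies a sixth above the bass: a sixth above F# in G major is D.
The chord tones are F#, A, D, giving D major.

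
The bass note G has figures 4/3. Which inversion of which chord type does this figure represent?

4/3 is shorthand for 6/4/3.
Intervals of 6/4/3 above the bass form a seventh chord; the bass is the fifth, so this is second inversion.

seventh chord, second inversion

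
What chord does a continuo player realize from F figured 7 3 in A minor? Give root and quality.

F major seventh

The figures 7 3 indicate a seventh chord in root position.
In root position the bass is the root, so the root is F.
The chord tones are F, A, C, E, giving F major seventh.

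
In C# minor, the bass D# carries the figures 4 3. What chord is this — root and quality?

G# minor seventh

The figures 4 3 indicate a seventh chord in second inversion.
In second inversion the root lies a fourth above the bass: a fourth above D# in C# minor is G#.
The chord tones are D#, F#, G#, B, giving G# minor seventh.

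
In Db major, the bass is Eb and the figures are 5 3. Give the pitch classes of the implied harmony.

A third above Eb in this key is Gb.
A fifth above Eb in this key is Bb.
Together with the bass Eb, this spells Eb minor in root position.

Eb, Gb, Bb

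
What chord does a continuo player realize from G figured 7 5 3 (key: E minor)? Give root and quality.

The figures 7 5 3 indicate a seventh chord in root position.
In root position the bass is the root, so the root is G.
The chord tones are G, B, D, F#, giving G major seventh.

G major seventh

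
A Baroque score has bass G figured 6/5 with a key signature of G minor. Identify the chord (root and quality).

Eb major seventh

The figures 6/5 indicate a seventh chord in first inversion.
In first inversion the root lies a sixth above the bass: a sixth above G in G minor is Eb.
The chord tones are G, Bb, D, Eb, giving Eb major seventh.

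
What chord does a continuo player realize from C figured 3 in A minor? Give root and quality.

The figures 3 indicate a triad in root position.
In root position the bass is the root, so the root is C.
The chord tones are C, E, G, giving C major.

C major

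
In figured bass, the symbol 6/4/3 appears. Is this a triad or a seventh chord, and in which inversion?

seventh chord, second inversion

Intervals of 6/4/3 above the bass form a seventh chord; the bass is the fifth, so this is second inversion.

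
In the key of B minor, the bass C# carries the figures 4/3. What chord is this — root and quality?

The figures 4/3 indicate a seventh chord in second inversion.
In second inversion the root lies a fourth above the bass: a fourth above C# in B minor is F#.
The chord tones are C#, E, F#, A, giving F# minor seventh.

F# minor seventh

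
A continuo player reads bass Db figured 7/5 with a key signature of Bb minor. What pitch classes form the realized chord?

The written figures 7/5 are shorthand for 7/5/3: the 3 is implied.
A third above Db in this key is F.
A fifth above Db in this key is Ab.
A seventh above Db in this key is C.
Together with the bass Db, this spells Db major seventh in root position.

Db, F, Ab, C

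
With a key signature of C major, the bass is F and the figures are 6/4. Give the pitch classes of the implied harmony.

F, B, D

A fourth above F in this key is B.
A sixth above F in this key is D.
Together with the bass F, this spells B diminished in second inversion.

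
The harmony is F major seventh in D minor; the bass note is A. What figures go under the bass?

A is the third of F major seventh, so the chord is in first inversion.
A seventh chord in first inversion is figured 6/5/3, conventionally abbreviated 6/5.

6/5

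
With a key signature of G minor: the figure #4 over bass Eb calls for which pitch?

A#

Counting 3 letter steps above Eb lands on A; in G minor, that letter is A.
The #4 figure raises it a semitone, giving A#.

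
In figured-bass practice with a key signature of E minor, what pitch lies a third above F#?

Counting 2 letter steps above F# lands on A; in E minor, that letter is A.

A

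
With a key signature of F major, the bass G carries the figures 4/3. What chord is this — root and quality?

The figures 4/3 indicate a seventh chord in second inversion.
In second inversion the root lies a fourth above the bass: a fourth above G in F major is C.
The chord tones are G, Bb, C, E, giving C dominant seventh.

C dominant seventh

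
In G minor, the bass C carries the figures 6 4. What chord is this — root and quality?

F major

The figures 6 4 indicate a triad in second inversion.
In second inversion the root lies a fourth above the bass: a fourth above C in G minor is F.
The chord tones are C, F, A, giving F major.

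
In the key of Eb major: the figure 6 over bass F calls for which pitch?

Counting 5 letter steps above F lands on D; in Eb major, that letter is D.

D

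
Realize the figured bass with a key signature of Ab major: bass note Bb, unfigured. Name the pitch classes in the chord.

An unfigured bass implies 5/3.
A third above Bb in this key is Db.
A fifth above Bb in this key is F.
Together with the bass Bb, this spells Bb minor in root position.

Bb, Db, F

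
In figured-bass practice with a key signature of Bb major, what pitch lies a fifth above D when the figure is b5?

Ab

Counting 4 letter steps above D lands on A; in Bb major, that letter is A.
The b5 figure lowers it a semitone, giving Ab.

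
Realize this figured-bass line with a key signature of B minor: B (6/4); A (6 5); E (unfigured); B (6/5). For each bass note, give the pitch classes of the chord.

B (6/4): B, E, G.
A (6/5/3): A, C#, E, F#.
E (5/3): E, G, B.
B (6/5/3): B, D, F#, G.

B, E, G | A, C#, E, F# | E, G, B | B, D, F#, G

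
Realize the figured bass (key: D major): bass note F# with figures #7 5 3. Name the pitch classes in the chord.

A third above F# in this key is A.
A fifth above F# in this key is C#.
A seventh above F# in this key is E, raised to E# by the sharp.
Together with the bass F#, this spells F# minor-major seventh in root position.

F#, A, C#, E#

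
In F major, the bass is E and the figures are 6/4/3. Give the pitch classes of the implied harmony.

A third above E in this key is G.
A fourth above E in this key is A.
A sixth above E in this key is C.
Together with the bass E, this spells A minor seventh in second inversion.

E, G, A, C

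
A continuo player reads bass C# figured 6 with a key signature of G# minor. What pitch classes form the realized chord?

The written figures 6 are shorthand for 6/3: the 3 is implied.
A third above C# in this key is E.
A sixth above C# in this key is A#.
Together with the bass C#, this spells A# diminished in first inversion.

C#, E, A#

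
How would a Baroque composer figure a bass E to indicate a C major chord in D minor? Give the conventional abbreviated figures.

6

E is the third of C major, so the chord is in first inversion.
A triad in first inversion is figured 6/3, conventionally abbreviated 6.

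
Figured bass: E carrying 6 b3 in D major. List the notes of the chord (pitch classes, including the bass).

E, Gb, C#

A third above E in this key is G, lowered to Gb by the flat.
A sixth above E in this key is C#.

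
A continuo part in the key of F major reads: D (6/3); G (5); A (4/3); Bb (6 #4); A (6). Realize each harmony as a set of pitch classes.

D (6/3): D, F, Bb.
G (5/3): G, Bb, D.
A (6/4/3): A, C, D, F.
Bb (6/#4): Bb, E#, G.
A (6/3): A, C, F.

D, F, Bb | G, Bb, D | A, C, D, F | Bb, E#, G | A, C, F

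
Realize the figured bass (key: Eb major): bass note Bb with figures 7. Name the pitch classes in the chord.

Bb, D, F, Ab

The written figures 7 are shorthand for 7/5/3: the 5/3 are implied.
A third above Bb in this key is D.
A fifth above Bb in this key is F.
A seventh above Bb in this key is Ab.
Together with the bass Bb, this spells Bb dominant seventh in root position.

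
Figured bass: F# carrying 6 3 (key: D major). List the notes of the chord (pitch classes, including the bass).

F#, A, D

A third above F# in this key is A.
A sixth above F# in this key is D.
Together with the bass F#, this spells D major in first inversion.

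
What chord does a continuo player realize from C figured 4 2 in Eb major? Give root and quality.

D half-diminished seventh

The figures 4 2 indicate a seventh chord in third inversion.
In third inversion the root lies a second above the bass: a second above C in Eb major is D.
The chord tones are C, D, F, Ab, giving D half-diminished seventh.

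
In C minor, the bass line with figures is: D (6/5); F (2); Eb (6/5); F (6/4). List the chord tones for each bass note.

D (6/5/3): D, F, Ab, Bb.
F (6/4/2): F, G, Bb, D.
Eb (6/5/3): Eb, G, Bb, C.
F (6/4): F, Bb, D.

D, F, Ab, Bb | F, G, Bb, D | Eb, G, Bb, C | F, Bb, D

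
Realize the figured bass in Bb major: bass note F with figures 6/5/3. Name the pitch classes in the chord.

A third above F in this key is A.
A fifth above F in this key is C.
A sixth above F in this key is D.
Together with the bass F, this spells D minor seventh in first inversion.

F, A, C, D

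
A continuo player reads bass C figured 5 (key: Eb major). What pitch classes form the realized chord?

The written figures 5 are shorthand for 5/3: the 3 is implied.
A third above C in this key is Eb.
A fifth above C in this key is G.
Together with the bass C, this spells C minor in root position.

C, Eb, G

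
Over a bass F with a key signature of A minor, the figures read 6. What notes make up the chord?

F, A, D

The written figures 6 are shorthand for 6/3: the 3 is implied.
A third above F in this key is A.
A sixth above F in this key is D.
Together with the bass F, this spells D minor in first inversion.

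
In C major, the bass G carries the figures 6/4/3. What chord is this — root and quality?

The figures 6/4/3 indicate a seventh chord in second inversion.
In second inversion the root lies a fourth above the bass: a fourth above G in C major is C.
The chord tones are G, B, C, E, giving C major seventh.

C major seventh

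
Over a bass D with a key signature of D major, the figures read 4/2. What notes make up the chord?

The written figures 4/2 are shorthand for 6/4/2: the 6 is implied.
A second above D in this key is E.
A fourth above D in this key is G.
A sixth above D in this key is B.
Together with the bass D, this spells E minor seventh in third inversion.

D, E, G, B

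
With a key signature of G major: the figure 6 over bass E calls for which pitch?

Counting 5 letter steps above E lands on C; in G major, that letter is C.

C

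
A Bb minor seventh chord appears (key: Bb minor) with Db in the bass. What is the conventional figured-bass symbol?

6/5

Db is the third of Bb minor seventh, so the chord is in first inversion.
A seventh chord in first inversion is figured 6/5/3, conventionally abbreviated 6/5.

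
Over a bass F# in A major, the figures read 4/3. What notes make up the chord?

F#, A, B, D

The written figures 4/3 are shorthand for 6/4/3: the 6 is implied.
A third above F# in this key is A.
A fourth above F# in this key is B.
A sixth above F# in this key is D.
Together with the bass F#, this spells B minor seventh in second inversion.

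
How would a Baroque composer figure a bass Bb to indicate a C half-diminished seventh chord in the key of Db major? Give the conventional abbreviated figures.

Bb is the seventh of C half-diminished seventh, so the chord is in third inversion.
A seventh chord in third inversion is figured 6/4/2, conventionally abbreviated 4/2.

4/2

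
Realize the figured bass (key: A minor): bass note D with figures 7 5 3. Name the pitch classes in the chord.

A third above D in this key is F.
A fifth above D in this key is A.
A seventh above D in this key is C.
Together with the bass D, this spells D minor seventh in root position.

D, F, A, C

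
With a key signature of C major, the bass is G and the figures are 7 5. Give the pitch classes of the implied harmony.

G, B, D, F

The written figures 7 5 are shorthand for 7/5/3: the 3 is implied.
A third above G in this key is B.
A fifth above G in this key is D.
A seventh above G in this key is F.
Together with the bass G, this spells G dominant seventh in root position.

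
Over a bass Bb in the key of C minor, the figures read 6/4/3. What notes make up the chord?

Bb, D, Eb, G

A third above Bb in this key is D.
A fourth above Bb in this key is Eb.
A sixth above Bb in this key is G.
Together with the bass Bb, this spells Eb major seventh in second inversion.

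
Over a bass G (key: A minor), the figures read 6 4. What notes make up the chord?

A fourth above G in this key is C.
A sixth above G in this key is E.
Together with the bass G, this spells C major in second inversion.

G, C, E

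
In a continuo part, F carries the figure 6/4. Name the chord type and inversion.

Intervals of 6/4 above the bass form a triad; the bass is the fifth, so this is second inversion.

triad, second inversion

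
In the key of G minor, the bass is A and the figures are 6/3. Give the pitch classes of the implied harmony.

A third above A in this key is C.
A sixth above A in this key is F.
Together with the bass A, this spells F major in first inversion.

A, C, F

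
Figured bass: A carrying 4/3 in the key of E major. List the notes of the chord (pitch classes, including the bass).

A, C#, D#, F#

The written figures 4/3 are shorthand for 6/4/3: the 6 is implied.
A third above A in this key is C#.
A fourth above A in this key is D#.
A sixth above A in this key is F#.
Together with the bass A, this spells D# half-diminished seventh in second inversion.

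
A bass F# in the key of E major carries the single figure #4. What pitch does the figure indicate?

B#

Counting 3 letter steps above F# lands on B; in E major, that letter is B.
The #4 figure raises it a semitone, giving B#.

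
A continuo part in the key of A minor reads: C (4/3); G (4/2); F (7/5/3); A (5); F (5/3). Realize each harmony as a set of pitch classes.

C (6/4/3): C, E, F, A.
G (6/4/2): G, A, C, E.
F (7/5/3): F, A, C, E.
A (5/3): A, C, E.
F (5/3): F, A, C.

C, E, F, A | G, A, C, E | F, A, C, E | A, C, E | F, A, C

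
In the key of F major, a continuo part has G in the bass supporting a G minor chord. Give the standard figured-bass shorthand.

no figures

G is the root of G minor, so the chord is in root position.
A triad in root position is figured 5/3, conventionally abbreviated (no figures — root-position triad).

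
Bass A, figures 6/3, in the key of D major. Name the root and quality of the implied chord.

The figures 6/3 indicate a triad in first inversion.
In first inversion the root lies a sixth above the bass: a sixth above A in D major is F#.
The chord tones are A, C#, F#, giving F# minor.

F# minor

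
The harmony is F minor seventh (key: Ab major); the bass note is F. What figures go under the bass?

7

F is the root of F minor seventh, so the chord is in root position.
A seventh chord in root position is figured 7/5/3, conventionally abbreviated 7.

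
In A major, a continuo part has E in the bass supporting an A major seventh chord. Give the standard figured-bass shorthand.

4/3

E is the fifth of A major seventh, so the chord is in second inversion.
A seventh chord in second inversion is figured 6/4/3, conventionally abbreviated 4/3.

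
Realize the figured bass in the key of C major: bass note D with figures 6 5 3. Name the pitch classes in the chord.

D, F, A, B

A third above D in this key is F.
A fifth above D in this key is A.
A sixth above D in this key is B.
Together with the bass D, this spells B half-diminished seventh in first inversion.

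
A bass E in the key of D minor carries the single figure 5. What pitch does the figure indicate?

Bb

Counting 4 letter steps above E lands on B; in D minor, that letter is Bb.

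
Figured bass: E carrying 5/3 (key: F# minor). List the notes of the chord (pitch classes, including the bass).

E, G#, B

A third above E in this key is G#.
A fifth above E in this key is B.
Together with the bass E, this spells E major in root position.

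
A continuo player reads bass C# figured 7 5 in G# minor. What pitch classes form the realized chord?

C#, E, G#, B

The written figures 7 5 are shorthand for 7/5/3: the 3 is implied.
A third above C# in this key is E.
A fifth above C# in this key is G#.
A seventh above C# in this key is B.
Together with the bass C#, this spells C# minor seventh in root position.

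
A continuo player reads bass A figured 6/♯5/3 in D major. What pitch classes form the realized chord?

A, C#, E#, F#

A third above A in this key is C#.
A fifth above A in this key is E, raised to E# by the sharp.
A sixth above A in this key is F#.
Together with the bass A, this spells F# minor-major seventh in first inversion.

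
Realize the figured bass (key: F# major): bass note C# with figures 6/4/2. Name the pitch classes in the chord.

A second above C# in this key is D#.
A fourth above C# in this key is F#.
A sixth above C# in this key is A#.
Together with the bass C#, this spells D# minor seventh in third inversion.

C#, D#, F#, A#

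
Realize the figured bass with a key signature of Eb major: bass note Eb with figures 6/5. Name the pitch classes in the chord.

Eb, G, Bb, C

The written figures 6/5 are shorthand for 6/5/3: the 3 is implied.
A third above Eb in this key is G.
A fifth above Eb in this key is Bb.
A sixth above Eb in this key is C.
Together with the bass Eb, this spells C minor seventh in first inversion.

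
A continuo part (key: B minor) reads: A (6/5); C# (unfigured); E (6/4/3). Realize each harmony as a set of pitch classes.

A (6/5/3): A, C#, E, F#.
C# (5/3): C#, E, G.
E (6/4/3): E, G, A, C#.

A, C#, E, F# | C#, E, G | E, G, A, C#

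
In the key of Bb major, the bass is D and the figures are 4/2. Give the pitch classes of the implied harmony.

D, Eb, G, Bb

The written figures 4/2 are shorthand for 6/4/2: the 6 is implied.
A second above D in this key is Eb.
A fourth above D in this key is G.
A sixth above D in this key is Bb.
Together with the bass D, this spells Eb major seventh in third inversion.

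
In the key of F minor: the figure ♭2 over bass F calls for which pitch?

Gb

Counting 1 letter step above F lands on G; in F minor, that letter is G.
The b2 figure lowers it a semitone, giving Gb.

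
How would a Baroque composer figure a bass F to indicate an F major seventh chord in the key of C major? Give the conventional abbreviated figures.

7

F is the root of F major seventh, so the chord is in root position.
A seventh chord in root position is figured 7/5/3, conventionally abbreviated 7.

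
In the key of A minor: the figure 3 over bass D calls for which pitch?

F

Counting 2 letter steps above D lands on F; in A minor, that letter is F.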